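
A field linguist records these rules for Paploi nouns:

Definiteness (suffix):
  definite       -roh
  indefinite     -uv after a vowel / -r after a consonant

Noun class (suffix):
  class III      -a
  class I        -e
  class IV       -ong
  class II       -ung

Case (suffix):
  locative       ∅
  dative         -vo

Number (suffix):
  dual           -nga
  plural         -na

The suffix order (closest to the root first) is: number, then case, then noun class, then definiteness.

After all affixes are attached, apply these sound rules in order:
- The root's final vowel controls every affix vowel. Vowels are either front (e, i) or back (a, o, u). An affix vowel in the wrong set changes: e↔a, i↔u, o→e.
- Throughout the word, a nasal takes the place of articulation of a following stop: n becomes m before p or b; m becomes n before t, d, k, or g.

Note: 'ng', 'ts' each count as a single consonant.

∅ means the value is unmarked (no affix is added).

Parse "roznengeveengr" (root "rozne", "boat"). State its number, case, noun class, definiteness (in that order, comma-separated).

dual, dative, class IV, indefinite

Segment: rozne-nga-vo-ong-r.
number: -nga → dual.
case: -vo → dative.
noun class: -ong → class IV.
definiteness: -uv/r → indefinite.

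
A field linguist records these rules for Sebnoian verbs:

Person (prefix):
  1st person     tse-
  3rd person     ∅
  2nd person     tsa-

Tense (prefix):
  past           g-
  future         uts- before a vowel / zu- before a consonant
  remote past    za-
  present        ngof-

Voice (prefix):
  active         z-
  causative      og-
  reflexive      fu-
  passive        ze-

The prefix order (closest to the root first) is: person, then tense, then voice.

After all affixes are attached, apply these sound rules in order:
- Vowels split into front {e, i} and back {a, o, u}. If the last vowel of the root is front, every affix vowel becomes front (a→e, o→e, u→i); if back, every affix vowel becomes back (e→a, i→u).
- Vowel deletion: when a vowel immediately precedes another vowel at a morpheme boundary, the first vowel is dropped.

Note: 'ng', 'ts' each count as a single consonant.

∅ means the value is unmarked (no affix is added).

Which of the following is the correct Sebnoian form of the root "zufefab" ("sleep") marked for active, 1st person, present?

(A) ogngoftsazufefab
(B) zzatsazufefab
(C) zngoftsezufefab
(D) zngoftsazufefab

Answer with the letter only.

Attach person 1st person tse- → tsezufefab.
Attach tense present ngof- → ngoftsezufefab.
Attach voice active z- → zngoftsezufefab.
Apply vowel harmony: zngoftsezufefab → zngoftsazufefab.
Vowel deletion: no change.
So the correct form is zngoftsazufefab, option (D).
(B) zzatsazufefab is wrong: it uses remote past instead of present for tense.
(C) zngoftsezufefab is wrong: it fails to apply the sound rule(s).
(A) ogngoftsazufefab is wrong: it uses causative instead of active for voice.

D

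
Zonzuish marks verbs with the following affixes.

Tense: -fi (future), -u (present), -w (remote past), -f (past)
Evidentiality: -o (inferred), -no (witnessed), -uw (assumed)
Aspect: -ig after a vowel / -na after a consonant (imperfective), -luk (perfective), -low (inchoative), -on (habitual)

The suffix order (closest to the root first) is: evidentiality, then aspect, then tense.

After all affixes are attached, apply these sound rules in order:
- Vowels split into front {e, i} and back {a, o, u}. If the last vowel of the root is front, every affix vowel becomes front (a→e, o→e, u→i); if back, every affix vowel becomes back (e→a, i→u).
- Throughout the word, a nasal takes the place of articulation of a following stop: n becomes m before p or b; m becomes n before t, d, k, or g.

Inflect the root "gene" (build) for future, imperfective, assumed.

geneiwnefi

Attach evidentiality assumed -uw → geneuw.
Attach aspect imperfective -na (after consonant 'w') → geneuwna.
Attach tense future -fi → geneuwnafi.
Apply vowel harmony: geneuwnafi → geneiwnefi.
Nasal assimilation: no change.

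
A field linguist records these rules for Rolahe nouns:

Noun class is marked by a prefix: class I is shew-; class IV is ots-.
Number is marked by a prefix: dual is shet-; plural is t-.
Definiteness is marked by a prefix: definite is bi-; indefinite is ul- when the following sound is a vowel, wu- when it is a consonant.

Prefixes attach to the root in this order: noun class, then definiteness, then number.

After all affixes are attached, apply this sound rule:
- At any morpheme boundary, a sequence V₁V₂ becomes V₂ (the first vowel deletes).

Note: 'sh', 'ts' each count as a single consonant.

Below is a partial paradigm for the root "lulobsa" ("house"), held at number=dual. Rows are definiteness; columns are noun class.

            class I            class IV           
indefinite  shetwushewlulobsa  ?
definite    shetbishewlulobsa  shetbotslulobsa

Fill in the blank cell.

Attach noun class class IV ots- → otslulobsa.
Attach definiteness indefinite ul- (before vowel 'o') → ulotslulobsa.
Attach number dual shet- → shetulotslulobsa.
Vowel deletion: no change.

shetulotslulobsa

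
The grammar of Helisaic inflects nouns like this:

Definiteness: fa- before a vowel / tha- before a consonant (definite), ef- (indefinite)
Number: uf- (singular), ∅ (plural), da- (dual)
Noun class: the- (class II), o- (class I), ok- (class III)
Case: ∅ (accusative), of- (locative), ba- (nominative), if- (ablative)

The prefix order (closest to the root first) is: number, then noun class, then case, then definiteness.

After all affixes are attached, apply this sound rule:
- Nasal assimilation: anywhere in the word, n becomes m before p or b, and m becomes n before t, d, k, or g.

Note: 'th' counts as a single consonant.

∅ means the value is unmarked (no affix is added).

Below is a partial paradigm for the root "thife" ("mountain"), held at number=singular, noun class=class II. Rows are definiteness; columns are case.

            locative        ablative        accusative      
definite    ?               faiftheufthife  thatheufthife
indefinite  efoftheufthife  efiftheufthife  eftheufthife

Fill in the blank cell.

faoftheufthife

Attach number singular uf- → ufthife.
Attach noun class class II the- → theufthife.
Attach case locative of- → oftheufthife.
Attach definiteness definite fa- (before vowel 'o') → faoftheufthife.
Nasal assimilation: no change.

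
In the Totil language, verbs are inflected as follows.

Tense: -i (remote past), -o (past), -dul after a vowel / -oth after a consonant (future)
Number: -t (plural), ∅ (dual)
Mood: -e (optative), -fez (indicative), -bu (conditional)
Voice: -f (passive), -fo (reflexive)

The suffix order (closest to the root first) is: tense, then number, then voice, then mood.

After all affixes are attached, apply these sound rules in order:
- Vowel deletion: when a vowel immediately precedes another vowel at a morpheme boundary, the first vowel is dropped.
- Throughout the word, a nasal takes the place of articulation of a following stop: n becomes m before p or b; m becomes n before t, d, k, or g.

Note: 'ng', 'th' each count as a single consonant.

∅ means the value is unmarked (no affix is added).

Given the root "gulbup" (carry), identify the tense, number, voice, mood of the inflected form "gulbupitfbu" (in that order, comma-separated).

remote past, plural, passive, conditional

Segment: gulbup-i-t-f-bu.
tense: -i → remote past.
number: -t → plural.
voice: -f → passive.
mood: -bu → conditional.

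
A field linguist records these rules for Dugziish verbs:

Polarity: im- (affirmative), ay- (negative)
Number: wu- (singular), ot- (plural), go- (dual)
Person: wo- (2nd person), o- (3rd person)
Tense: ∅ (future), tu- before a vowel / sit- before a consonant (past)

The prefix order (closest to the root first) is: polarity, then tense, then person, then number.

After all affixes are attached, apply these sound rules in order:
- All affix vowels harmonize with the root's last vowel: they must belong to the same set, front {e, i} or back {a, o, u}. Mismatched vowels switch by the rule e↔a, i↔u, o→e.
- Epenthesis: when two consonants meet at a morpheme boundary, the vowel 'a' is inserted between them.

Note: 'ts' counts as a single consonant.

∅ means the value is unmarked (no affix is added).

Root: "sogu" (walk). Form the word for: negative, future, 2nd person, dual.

Attach polarity negative ay- → aysogu.
tense = future: zero marking, form stays aysogu.
Attach person 2nd person wo- → woaysogu.
Attach number dual go- → gowoaysogu.
Vowel harmony: no change.
Apply epenthesis: gowoaysogu → gowoayasogu.

gowoayasogu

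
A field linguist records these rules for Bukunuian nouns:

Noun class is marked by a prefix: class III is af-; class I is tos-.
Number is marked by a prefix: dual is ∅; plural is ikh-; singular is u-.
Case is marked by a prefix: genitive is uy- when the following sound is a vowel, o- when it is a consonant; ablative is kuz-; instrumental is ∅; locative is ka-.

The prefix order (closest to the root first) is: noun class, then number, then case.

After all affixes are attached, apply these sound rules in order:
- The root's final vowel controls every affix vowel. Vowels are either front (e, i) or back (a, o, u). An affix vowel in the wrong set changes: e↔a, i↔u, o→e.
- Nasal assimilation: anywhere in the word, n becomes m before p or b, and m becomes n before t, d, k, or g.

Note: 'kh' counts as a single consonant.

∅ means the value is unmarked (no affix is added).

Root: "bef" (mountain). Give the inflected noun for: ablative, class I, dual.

Attach noun class class I tos- → tosbef.
number = dual: zero marking, form stays tosbef.
Attach case ablative kuz- → kuztosbef.
Apply vowel harmony: kuztosbef → kiztesbef.
Nasal assimilation: no change.

kiztesbef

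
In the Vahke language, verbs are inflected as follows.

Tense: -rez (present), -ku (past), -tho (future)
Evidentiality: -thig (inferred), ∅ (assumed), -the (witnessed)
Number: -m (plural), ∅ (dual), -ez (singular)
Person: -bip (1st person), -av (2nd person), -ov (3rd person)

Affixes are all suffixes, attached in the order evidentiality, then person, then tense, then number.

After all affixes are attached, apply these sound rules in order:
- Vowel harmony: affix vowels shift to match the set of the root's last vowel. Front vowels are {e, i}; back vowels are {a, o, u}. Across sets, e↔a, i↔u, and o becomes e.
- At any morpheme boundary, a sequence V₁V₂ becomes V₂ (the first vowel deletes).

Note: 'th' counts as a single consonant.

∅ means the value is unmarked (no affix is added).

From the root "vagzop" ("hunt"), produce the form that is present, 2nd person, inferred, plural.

Attach evidentiality inferred -thig → vagzopthig.
Attach person 2nd person -av → vagzopthigav.
Attach tense present -rez → vagzopthigavrez.
Attach number plural -m → vagzopthigavrezm.
Apply vowel harmony: vagzopthigavrezm → vagzopthugavrazm.
Vowel deletion: no change.

vagzopthugavrazm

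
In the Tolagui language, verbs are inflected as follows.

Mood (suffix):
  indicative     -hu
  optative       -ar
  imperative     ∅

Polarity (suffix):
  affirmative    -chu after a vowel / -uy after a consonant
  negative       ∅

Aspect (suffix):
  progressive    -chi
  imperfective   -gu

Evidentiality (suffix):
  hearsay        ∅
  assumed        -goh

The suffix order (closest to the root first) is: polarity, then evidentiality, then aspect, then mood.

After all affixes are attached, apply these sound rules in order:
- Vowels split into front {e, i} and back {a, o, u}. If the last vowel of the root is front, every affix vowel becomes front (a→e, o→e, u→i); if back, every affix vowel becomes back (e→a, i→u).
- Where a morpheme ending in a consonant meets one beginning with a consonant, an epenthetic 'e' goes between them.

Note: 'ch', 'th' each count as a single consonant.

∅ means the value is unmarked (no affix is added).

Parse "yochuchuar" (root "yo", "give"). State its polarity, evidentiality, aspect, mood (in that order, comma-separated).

Segment: yo-chu-chi-ar.
polarity: -chu/uy → affirmative.
evidentiality: ∅ → hearsay.
aspect: -chi → progressive.
mood: -ar → optative.

affirmative, hearsay, progressive, optative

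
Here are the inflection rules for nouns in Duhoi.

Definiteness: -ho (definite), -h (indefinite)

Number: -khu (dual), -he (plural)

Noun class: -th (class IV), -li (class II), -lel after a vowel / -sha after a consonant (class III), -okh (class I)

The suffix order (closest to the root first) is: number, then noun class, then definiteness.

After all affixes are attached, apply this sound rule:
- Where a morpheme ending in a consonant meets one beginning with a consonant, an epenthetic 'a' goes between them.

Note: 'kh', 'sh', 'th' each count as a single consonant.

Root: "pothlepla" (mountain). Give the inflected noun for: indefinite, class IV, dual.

pothleplakhuthah

Attach number dual -khu → pothleplakhu.
Attach noun class class IV -th → pothleplakhuth.
Attach definiteness indefinite -h → pothleplakhuthh.
Apply epenthesis: pothleplakhuthh → pothleplakhuthah.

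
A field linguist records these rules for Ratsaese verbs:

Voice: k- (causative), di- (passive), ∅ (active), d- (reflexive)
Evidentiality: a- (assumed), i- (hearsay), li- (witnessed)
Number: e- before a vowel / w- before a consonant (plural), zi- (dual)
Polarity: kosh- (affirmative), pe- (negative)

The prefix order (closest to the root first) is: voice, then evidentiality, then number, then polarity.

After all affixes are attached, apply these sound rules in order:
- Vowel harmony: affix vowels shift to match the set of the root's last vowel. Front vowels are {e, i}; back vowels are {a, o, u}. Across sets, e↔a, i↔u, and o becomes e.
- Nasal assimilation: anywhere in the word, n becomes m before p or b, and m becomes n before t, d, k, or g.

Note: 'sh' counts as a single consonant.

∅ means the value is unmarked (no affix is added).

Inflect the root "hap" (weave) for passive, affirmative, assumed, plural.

koshaaduhap

Attach voice passive di- → dihap.
Attach evidentiality assumed a- → adihap.
Attach number plural e- (before vowel 'a') → eadihap.
Attach polarity affirmative kosh- → kosheadihap.
Apply vowel harmony: kosheadihap → koshaaduhap.
Nasal assimilation: no change.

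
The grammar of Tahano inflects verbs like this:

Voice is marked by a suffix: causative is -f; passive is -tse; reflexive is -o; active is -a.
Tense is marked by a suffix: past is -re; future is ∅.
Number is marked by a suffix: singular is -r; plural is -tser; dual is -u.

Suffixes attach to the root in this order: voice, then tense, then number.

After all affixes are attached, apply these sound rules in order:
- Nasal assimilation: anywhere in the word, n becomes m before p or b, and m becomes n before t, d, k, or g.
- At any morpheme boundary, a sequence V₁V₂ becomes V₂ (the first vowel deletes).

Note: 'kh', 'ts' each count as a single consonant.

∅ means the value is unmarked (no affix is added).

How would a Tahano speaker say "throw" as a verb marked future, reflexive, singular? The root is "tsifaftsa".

Attach voice reflexive -o → tsifaftsao.
tense = future: zero marking, form stays tsifaftsao.
Attach number singular -r → tsifaftsaor.
Nasal assimilation: no change.
Apply vowel deletion: tsifaftsaor → tsifaftsor.

tsifaftsor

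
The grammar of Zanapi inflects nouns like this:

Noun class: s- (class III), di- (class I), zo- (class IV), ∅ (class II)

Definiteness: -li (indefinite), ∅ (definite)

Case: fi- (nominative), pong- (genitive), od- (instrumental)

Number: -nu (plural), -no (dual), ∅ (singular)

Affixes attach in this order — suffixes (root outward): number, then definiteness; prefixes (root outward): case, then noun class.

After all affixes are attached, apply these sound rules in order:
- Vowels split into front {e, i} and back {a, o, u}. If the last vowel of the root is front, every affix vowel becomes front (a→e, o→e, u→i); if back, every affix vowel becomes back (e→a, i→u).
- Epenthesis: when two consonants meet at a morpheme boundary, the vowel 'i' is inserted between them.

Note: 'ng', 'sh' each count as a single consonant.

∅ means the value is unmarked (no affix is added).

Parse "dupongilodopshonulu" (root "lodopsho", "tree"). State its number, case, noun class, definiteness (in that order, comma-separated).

plural, genitive, class I, indefinite

Segment: di-pong-lodopsho-nu-li.
number: -nu → plural.
case: pong- → genitive.
noun class: di- → class I.
definiteness: -li → indefinite.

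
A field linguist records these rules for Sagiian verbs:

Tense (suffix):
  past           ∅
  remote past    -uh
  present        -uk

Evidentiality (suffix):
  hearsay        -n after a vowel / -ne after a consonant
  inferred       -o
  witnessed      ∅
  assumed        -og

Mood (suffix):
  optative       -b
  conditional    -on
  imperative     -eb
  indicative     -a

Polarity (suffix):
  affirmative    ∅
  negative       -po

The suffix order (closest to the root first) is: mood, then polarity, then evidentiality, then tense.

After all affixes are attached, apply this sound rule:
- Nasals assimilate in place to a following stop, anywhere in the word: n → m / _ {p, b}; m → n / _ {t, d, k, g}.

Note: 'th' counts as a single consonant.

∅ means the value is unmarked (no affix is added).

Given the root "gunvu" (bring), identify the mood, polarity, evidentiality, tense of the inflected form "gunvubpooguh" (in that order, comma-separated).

Segment: gunvu-b-po-og-uh.
mood: -b → optative.
polarity: -po → negative.
evidentiality: -og → assumed.
tense: -uh → remote past.

optative, negative, assumed, remote past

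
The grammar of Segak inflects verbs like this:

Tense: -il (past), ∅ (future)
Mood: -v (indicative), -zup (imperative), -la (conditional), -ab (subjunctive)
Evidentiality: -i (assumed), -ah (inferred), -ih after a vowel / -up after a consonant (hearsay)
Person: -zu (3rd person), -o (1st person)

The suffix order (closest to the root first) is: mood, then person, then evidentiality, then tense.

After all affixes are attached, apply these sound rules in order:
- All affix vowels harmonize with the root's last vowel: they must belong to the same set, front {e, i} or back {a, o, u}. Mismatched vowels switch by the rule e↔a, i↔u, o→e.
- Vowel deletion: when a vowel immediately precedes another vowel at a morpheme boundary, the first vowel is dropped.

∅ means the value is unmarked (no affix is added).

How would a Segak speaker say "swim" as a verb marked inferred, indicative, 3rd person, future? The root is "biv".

bivvzeh

Attach mood indicative -v → bivv.
Attach person 3rd person -zu → bivvzu.
Attach evidentiality inferred -ah → bivvzuah.
tense = future: zero marking, form stays bivvzuah.
Apply vowel harmony: bivvzuah → bivvzieh.
Apply vowel deletion: bivvzieh → bivvzeh.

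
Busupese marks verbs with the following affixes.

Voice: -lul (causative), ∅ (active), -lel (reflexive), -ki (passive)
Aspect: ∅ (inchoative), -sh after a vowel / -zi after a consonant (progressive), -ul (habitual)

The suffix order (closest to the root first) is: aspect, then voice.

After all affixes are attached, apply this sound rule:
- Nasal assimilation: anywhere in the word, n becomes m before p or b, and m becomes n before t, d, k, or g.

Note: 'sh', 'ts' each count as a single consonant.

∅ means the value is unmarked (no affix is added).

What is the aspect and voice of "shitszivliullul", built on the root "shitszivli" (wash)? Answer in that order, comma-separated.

Segment: shitszivli-ul-lul.
aspect: -ul → habitual.
voice: -lul → causative.

habitual, causative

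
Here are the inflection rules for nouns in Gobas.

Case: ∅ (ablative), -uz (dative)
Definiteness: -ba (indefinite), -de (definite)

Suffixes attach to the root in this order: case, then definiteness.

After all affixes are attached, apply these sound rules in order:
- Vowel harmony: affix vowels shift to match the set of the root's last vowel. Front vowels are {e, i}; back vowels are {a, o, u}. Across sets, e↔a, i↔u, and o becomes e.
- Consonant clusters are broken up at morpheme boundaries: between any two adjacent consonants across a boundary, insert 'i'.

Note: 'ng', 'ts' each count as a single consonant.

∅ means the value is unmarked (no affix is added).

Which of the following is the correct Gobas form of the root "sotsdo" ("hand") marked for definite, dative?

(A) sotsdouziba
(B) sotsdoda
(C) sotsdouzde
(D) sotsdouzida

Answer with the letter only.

Attach case dative -uz → sotsdouz.
Attach definiteness definite -de → sotsdouzde.
Apply vowel harmony: sotsdouzde → sotsdouzda.
Apply epenthesis: sotsdouzda → sotsdouzida.
So the correct form is sotsdouzida, option (D).
(B) sotsdoda is wrong: it uses ablative instead of dative for case.
(A) sotsdouziba is wrong: it uses indefinite instead of definite for definiteness.
(C) sotsdouzde is wrong: it fails to apply the sound rule(s).

D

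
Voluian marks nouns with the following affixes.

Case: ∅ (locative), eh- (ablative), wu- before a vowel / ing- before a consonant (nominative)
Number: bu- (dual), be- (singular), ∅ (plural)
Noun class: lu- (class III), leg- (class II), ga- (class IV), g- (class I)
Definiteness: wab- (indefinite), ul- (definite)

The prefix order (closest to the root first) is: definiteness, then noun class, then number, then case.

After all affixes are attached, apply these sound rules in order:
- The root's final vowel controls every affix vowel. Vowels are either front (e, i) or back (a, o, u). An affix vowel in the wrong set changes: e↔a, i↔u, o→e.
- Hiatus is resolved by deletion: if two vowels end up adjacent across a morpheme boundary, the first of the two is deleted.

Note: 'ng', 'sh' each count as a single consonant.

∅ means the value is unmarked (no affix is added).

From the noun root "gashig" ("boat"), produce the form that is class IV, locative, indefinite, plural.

Attach definiteness indefinite wab- → wabgashig.
Attach noun class class IV ga- → gawabgashig.
number = plural: zero marking, form stays gawabgashig.
case = locative: zero marking, form stays gawabgashig.
Apply vowel harmony: gawabgashig → gewebgashig.
Vowel deletion: no change.

gewebgashig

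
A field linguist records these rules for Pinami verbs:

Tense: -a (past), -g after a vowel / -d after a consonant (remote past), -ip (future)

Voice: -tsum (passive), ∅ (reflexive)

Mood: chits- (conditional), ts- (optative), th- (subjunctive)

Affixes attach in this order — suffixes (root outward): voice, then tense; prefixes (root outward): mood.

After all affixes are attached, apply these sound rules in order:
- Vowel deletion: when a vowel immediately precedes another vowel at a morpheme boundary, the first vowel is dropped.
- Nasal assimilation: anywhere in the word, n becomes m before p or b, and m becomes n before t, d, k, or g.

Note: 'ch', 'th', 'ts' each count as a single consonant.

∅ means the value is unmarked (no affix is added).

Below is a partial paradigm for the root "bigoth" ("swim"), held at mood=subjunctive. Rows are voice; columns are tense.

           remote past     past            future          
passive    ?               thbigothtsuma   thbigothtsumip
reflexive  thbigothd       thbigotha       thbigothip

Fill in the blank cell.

thbigothtsund

Attach voice passive -tsum → bigothtsum.
Attach mood subjunctive th- → thbigothtsum.
Attach tense remote past -d (after consonant 'm') → thbigothtsumd.
Vowel deletion: no change.
Apply nasal assimilation: thbigothtsumd → thbigothtsund.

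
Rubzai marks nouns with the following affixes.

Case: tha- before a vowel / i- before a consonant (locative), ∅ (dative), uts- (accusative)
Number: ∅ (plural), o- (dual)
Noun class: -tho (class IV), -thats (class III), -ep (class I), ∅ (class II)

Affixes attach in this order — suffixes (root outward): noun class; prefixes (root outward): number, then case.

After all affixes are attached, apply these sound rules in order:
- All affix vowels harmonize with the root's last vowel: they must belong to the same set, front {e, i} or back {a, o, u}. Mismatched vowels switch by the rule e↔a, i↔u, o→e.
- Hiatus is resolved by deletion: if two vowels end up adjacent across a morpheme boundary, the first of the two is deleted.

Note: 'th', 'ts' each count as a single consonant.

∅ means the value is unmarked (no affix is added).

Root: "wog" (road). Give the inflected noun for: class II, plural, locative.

number = plural: zero marking, form stays wog.
Attach case locative i- (before consonant 'w') → iwog.
noun class = class II: zero marking, form stays iwog.
Apply vowel harmony: iwog → uwog.
Vowel deletion: no change.

uwog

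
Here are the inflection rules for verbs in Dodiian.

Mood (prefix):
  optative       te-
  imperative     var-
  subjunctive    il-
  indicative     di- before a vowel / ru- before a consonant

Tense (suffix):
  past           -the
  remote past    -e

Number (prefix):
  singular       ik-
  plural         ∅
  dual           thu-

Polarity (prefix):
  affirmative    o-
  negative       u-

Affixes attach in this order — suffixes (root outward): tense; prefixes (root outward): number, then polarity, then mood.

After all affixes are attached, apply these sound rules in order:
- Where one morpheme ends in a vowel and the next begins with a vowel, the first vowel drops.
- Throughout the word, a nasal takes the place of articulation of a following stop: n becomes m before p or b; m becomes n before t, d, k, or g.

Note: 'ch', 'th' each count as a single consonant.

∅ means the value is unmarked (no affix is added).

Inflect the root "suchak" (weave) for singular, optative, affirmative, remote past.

Attach tense remote past -e → suchake.
Attach number singular ik- → iksuchake.
Attach polarity affirmative o- → oiksuchake.
Attach mood optative te- → teoiksuchake.
Apply vowel deletion: teoiksuchake → tiksuchake.
Nasal assimilation: no change.

tiksuchake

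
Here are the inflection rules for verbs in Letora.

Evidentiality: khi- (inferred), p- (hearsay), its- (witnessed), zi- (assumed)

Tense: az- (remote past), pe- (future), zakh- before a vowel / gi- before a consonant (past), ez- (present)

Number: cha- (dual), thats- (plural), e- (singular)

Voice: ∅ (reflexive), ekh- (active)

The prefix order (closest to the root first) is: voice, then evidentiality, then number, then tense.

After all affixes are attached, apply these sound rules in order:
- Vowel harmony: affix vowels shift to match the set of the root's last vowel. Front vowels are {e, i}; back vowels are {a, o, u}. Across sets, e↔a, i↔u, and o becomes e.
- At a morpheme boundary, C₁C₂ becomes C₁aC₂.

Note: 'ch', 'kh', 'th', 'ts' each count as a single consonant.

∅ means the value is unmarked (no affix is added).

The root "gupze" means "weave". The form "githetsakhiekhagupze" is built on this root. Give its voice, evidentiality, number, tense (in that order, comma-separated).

active, inferred, plural, past

Segment: gi-thats-khi-ekh-gupze.
voice: ekh- → active.
evidentiality: khi- → inferred.
number: thats- → plural.
tense: zakh/gi- → past.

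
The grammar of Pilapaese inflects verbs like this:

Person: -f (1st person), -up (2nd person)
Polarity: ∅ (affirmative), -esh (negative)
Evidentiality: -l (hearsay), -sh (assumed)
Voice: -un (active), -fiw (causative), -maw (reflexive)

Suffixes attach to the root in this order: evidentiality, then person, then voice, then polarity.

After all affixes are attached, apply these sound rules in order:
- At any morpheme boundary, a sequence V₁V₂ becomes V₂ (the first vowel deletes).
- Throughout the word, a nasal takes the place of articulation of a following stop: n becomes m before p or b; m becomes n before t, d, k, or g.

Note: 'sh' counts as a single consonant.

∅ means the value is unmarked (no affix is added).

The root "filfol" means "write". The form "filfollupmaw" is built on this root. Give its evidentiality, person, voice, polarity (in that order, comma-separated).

Segment: filfol-l-up-maw.
evidentiality: -l → hearsay.
person: -up → 2nd person.
voice: -maw → reflexive.
polarity: ∅ → affirmative.

hearsay, 2nd person, reflexive, affirmative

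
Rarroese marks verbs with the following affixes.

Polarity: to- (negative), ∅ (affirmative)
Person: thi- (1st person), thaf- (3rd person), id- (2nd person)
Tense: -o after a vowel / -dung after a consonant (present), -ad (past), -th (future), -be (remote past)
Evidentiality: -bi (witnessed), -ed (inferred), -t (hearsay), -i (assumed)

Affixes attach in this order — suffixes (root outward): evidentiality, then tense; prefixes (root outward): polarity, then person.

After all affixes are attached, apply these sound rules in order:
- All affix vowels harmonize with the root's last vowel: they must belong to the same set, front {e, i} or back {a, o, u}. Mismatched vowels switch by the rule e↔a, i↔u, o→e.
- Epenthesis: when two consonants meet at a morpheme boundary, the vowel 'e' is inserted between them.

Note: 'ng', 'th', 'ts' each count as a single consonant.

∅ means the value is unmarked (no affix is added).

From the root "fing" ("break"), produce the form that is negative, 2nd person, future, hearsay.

Attach polarity negative to- → tofing.
Attach evidentiality hearsay -t → tofingt.
Attach person 2nd person id- → idtofingt.
Attach tense future -th → idtofingtth.
Apply vowel harmony: idtofingtth → idtefingtth.
Apply epenthesis: idtefingtth → idetefingeteth.

idetefingeteth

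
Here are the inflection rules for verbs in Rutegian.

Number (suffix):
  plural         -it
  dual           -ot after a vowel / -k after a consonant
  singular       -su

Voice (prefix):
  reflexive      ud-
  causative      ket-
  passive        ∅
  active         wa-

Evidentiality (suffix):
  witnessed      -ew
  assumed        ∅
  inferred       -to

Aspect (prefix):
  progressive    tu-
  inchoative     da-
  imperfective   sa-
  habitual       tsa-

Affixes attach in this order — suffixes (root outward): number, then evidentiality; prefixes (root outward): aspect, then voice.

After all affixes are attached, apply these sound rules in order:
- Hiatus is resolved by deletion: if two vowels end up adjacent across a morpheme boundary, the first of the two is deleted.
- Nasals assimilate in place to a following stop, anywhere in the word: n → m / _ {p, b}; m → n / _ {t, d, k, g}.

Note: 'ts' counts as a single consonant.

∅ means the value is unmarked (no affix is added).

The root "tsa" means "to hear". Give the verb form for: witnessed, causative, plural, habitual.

Attach aspect habitual tsa- → tsatsa.
Attach number plural -it → tsatsait.
Attach voice causative ket- → kettsatsait.
Attach evidentiality witnessed -ew → kettsatsaitew.
Apply vowel deletion: kettsatsaitew → kettsatsitew.
Nasal assimilation: no change.

kettsatsitew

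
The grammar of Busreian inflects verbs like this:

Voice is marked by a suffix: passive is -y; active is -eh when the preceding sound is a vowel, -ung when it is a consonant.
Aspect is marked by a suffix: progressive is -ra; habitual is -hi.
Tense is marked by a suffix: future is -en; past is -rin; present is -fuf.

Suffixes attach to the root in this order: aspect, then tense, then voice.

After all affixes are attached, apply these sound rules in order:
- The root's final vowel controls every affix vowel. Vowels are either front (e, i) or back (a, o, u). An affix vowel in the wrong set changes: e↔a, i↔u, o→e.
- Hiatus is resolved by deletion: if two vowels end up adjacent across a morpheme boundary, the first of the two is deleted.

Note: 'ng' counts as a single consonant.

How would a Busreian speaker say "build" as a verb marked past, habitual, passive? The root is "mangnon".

Attach aspect habitual -hi → mangnonhi.
Attach tense past -rin → mangnonhirin.
Attach voice passive -y → mangnonhiriny.
Apply vowel harmony: mangnonhiriny → mangnonhuruny.
Vowel deletion: no change.

mangnonhuruny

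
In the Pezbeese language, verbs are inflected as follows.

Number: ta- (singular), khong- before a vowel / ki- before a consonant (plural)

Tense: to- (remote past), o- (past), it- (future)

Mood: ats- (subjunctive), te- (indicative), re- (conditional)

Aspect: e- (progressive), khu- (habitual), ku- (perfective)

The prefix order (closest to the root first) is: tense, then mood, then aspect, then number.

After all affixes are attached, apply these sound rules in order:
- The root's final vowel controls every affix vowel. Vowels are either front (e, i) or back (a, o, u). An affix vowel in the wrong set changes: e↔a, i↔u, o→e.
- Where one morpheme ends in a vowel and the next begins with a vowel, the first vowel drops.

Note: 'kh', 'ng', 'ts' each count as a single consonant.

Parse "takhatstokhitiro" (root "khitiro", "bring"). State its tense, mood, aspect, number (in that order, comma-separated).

remote past, subjunctive, habitual, singular

Segment: ta-khu-ats-to-khitiro.
tense: to- → remote past.
mood: ats- → subjunctive.
aspect: khu- → habitual.
number: ta- → singular.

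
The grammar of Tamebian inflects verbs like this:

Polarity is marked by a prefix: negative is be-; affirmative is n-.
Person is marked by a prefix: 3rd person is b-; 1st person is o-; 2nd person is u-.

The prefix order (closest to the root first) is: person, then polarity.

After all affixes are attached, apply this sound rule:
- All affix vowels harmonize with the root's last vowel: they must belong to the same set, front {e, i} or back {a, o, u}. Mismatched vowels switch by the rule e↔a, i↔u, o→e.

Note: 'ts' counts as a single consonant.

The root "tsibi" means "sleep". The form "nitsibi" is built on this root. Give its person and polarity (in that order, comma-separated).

2nd person, affirmative

Segment: n-u-tsibi.
person: u- → 2nd person.
polarity: n- → affirmative.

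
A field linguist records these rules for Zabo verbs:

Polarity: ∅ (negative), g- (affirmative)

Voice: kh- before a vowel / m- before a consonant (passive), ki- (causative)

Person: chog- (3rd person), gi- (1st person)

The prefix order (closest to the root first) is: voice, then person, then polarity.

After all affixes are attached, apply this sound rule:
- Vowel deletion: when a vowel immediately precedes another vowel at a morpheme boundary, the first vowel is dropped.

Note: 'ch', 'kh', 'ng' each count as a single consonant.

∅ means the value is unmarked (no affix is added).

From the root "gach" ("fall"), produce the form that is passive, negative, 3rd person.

chogmgach

Attach voice passive m- (before consonant 'g') → mgach.
Attach person 3rd person chog- → chogmgach.
polarity = negative: zero marking, form stays chogmgach.
Vowel deletion: no change.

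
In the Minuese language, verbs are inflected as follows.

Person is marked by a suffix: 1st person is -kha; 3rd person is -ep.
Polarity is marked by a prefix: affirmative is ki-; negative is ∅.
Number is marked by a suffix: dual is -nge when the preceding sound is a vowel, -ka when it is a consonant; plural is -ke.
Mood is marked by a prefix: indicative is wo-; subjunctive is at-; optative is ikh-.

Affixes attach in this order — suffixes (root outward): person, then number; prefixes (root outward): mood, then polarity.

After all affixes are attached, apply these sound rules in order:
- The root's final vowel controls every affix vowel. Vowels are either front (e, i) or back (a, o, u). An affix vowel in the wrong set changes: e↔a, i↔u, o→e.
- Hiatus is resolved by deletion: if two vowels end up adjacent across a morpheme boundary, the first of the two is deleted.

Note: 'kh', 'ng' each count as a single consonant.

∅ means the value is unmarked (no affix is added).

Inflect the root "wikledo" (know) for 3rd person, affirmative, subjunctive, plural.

katwikledapka

Attach person 3rd person -ep → wikledoep.
Attach mood subjunctive at- → atwikledoep.
Attach number plural -ke → atwikledoepke.
Attach polarity affirmative ki- → kiatwikledoepke.
Apply vowel harmony: kiatwikledoepke → kuatwikledoapka.
Apply vowel deletion: kuatwikledoapka → katwikledapka.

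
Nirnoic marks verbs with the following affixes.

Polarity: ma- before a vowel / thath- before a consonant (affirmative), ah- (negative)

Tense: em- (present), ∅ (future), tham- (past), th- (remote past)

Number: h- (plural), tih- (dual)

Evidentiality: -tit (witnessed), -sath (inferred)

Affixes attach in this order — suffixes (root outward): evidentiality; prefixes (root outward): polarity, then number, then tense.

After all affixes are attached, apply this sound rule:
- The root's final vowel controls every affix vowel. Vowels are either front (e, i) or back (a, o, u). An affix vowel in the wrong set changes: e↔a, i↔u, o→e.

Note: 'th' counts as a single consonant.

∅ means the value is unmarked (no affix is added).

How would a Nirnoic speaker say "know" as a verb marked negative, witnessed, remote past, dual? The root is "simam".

Attach polarity negative ah- → ahsimam.
Attach evidentiality witnessed -tit → ahsimamtit.
Attach number dual tih- → tihahsimamtit.
Attach tense remote past th- → thtihahsimamtit.
Apply vowel harmony: thtihahsimamtit → thtuhahsimamtut.

thtuhahsimamtut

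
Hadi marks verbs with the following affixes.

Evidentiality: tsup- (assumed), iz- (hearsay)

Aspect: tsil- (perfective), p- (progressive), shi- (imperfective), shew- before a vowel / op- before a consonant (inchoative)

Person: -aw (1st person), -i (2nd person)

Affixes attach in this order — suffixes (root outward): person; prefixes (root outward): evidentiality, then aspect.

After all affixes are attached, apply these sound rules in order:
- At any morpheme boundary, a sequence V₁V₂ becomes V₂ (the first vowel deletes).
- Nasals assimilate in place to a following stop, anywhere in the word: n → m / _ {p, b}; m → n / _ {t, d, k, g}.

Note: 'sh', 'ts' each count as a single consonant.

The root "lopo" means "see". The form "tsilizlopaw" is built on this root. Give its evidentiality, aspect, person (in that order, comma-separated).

hearsay, perfective, 1st person

Segment: tsil-iz-lopo-aw.
evidentiality: iz- → hearsay.
aspect: tsil- → perfective.
person: -aw → 1st person.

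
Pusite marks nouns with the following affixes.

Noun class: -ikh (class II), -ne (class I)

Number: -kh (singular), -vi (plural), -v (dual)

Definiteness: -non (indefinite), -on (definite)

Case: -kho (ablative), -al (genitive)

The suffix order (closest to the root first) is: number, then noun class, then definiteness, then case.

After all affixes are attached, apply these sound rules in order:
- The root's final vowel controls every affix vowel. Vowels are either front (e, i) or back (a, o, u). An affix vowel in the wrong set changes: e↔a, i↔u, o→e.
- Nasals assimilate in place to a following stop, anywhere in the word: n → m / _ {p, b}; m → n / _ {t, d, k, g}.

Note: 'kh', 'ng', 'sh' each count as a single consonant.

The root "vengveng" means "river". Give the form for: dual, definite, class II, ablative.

vengvengvikhenkhe

Attach number dual -v → vengvengv.
Attach noun class class II -ikh → vengvengvikh.
Attach definiteness definite -on → vengvengvikhon.
Attach case ablative -kho → vengvengvikhonkho.
Apply vowel harmony: vengvengvikhonkho → vengvengvikhenkhe.
Nasal assimilation: no change.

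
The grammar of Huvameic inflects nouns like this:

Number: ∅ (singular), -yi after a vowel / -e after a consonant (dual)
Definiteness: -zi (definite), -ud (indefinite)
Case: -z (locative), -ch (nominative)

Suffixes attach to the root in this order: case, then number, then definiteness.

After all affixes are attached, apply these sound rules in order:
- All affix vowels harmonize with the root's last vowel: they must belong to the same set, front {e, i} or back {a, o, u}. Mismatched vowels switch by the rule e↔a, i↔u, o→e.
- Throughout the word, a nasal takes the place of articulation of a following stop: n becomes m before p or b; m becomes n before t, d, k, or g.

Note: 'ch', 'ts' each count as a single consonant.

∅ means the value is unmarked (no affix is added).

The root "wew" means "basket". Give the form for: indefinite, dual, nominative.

Attach case nominative -ch → wewch.
Attach number dual -e (after consonant 'ch') → wewche.
Attach definiteness indefinite -ud → wewcheud.
Apply vowel harmony: wewcheud → wewcheid.
Nasal assimilation: no change.

wewcheid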